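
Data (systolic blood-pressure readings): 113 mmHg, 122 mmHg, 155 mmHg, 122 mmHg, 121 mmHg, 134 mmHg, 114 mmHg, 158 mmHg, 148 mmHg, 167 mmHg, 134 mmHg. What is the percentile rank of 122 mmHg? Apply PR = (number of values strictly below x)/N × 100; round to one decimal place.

N = 11.
Strictly below 122: 3. Equal to 122: 2.
PR = 3/11 × 100 = 27.3

27.3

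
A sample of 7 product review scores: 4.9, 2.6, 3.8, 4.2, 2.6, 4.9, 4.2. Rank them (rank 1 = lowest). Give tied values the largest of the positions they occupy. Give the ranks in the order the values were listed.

7, 2, 3, 5, 2, 7, 5

Sorted (ascending): 2.6, 2.6, 3.8, 4.2, 4.2, 4.9, 4.9
The 2 values of 2.6 occupy positions 1–2 → each gets rank 2.
The 2 values of 4.2 occupy positions 4–5 → each gets rank 5.
The 2 values of 4.9 occupy positions 6–7 → each gets rank 7.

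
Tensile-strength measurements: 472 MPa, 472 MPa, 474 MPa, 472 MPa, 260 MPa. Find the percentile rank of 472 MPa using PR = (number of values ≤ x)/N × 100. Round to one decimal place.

N = 5.
Strictly below 472: 1. Equal to 472: 3.
PR = 4/5 × 100 = 80.0

80.0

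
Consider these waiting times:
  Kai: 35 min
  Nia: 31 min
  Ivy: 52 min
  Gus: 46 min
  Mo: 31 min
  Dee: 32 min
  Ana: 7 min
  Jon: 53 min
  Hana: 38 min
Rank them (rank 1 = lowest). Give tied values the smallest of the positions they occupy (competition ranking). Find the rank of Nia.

Sorted (ascending): 7, 31, 31, 32, 35, 38, 46, 52, 53
The 2 values of 31 occupy positions 2–3 → each gets rank 2.
Nia has value 31 min → rank 2.

2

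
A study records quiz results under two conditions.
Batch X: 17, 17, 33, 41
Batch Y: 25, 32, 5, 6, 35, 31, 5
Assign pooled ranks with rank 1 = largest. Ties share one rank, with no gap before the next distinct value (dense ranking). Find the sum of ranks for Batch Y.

Sorted (descending): 41, 35, 33, 32, 31, 25, 17, 17, 6, 5, 5
The 2 values of 17 share dense rank 7.
The 2 values of 5 share dense rank 9.
Remaining distinct values take the next consecutive integers.
Batch Y values → pooled ranks: 25→6, 32→4, 5→9, 6→8, 35→2, 31→5, 5→9
Rank sum = 6 + 4 + 9 + 8 + 2 + 5 + 9 = 43

43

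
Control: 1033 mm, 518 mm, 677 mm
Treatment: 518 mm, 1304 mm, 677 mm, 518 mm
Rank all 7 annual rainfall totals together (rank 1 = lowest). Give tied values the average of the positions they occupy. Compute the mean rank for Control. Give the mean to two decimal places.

4.17

Sorted (ascending): 518, 518, 518, 677, 677, 1033, 1304
The 3 values of 518 occupy positions 1–3 → average rank 2.
The 2 values of 677 occupy positions 4–5 → average rank (4+5)/2 = 4.5.
Control values → pooled ranks: 1033→6, 518→2, 677→4.5
Mean rank = (6 + 2 + 4.5) / 3 = 4.17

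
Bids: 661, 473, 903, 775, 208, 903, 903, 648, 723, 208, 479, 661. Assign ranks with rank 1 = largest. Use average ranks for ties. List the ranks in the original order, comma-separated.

6.5, 10, 2, 4, 11.5, 2, 2, 8, 5, 11.5, 9, 6.5

Sorted (descending): 903, 903, 903, 775, 723, 661, 661, 648, 479, 473, 208, 208
The 3 values of 903 occupy positions 1–3 → average rank 2.
The 2 values of 661 occupy positions 6–7 → average rank (6+7)/2 = 6.5.
The 2 values of 208 occupy positions 11–12 → average rank (11+12)/2 = 11.5.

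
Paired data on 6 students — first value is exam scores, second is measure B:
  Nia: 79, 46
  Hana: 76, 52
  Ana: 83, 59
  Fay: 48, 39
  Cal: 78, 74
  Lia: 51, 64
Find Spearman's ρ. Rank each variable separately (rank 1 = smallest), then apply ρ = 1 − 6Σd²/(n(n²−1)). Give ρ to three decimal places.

0.257

Ranks of variable 1: 5, 3, 6, 1, 4, 2
Ranks of variable 2: 2, 3, 4, 1, 6, 5
d = r₁ − r₂: 3, 0, 2, 0, -2, -3
d²: 9, 0, 4, 0, 4, 9; Σd² = 26
ρ = 1 − 6·26/(6·35) = 1 − 156/210 = 0.257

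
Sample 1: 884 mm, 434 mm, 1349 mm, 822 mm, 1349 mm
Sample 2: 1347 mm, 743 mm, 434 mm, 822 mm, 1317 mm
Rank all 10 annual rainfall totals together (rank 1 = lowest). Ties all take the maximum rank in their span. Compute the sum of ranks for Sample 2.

Sorted (ascending): 434, 434, 743, 822, 822, 884, 1317, 1347, 1349, 1349
The 2 values of 434 occupy positions 1–2 → each gets rank 2.
The 2 values of 822 occupy positions 4–5 → each gets rank 5.
The 2 values of 1349 occupy positions 9–10 → each gets rank 10.
Sample 2 values → pooled ranks: 1347→8, 743→3, 434→2, 822→5, 1317→7
Rank sum = 8 + 3 + 2 + 5 + 7 = 25

25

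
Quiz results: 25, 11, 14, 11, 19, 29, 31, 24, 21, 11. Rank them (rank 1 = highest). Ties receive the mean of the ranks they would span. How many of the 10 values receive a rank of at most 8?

7

Sorted (descending): 31, 29, 25, 24, 21, 19, 14, 11, 11, 11
The 3 values of 11 occupy positions 8–10 → average rank 9.
Ranks ≤ 8: {1, 2, 3, 4, 5, 6, 7} → 7 values.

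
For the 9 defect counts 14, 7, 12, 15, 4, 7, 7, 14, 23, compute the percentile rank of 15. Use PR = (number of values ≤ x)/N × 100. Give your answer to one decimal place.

N = 9.
Strictly below 15: 7. Equal to 15: 1.
PR = 8/9 × 100 = 88.9

88.9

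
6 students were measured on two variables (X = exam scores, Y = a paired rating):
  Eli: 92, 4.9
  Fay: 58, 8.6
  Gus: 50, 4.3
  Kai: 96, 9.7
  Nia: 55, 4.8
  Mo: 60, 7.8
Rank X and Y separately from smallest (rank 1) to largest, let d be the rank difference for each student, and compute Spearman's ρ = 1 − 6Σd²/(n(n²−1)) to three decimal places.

0.771

Ranks of variable 1: 5, 3, 1, 6, 2, 4
Ranks of variable 2: 3, 5, 1, 6, 2, 4
d = r₁ − r₂: 2, -2, 0, 0, 0, 0
d²: 4, 4, 0, 0, 0, 0; Σd² = 8
ρ = 1 − 6·8/(6·35) = 1 − 48/210 = 0.771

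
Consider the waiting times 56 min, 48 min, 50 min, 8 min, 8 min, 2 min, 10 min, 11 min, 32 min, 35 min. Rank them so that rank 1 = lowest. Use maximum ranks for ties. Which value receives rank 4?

Sorted (ascending): 2, 8, 8, 10, 11, 32, 35, 48, 50, 56
The 2 values of 8 occupy positions 2–3 → each gets rank 3.
Rank 4 → value 10.

10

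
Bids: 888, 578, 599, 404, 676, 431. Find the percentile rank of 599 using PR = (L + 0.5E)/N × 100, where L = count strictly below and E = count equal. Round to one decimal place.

N = 6.
Strictly below 599: 3. Equal to 599: 1.
PR = (3 + 0.5·1)/6 × 100 = 58.3

58.3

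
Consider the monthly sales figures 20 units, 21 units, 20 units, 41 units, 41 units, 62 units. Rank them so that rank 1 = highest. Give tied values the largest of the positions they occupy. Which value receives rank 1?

62

Sorted (descending): 62, 41, 41, 21, 20, 20
The 2 values of 41 occupy positions 2–3 → each gets rank 3.
The 2 values of 20 occupy positions 5–6 → each gets rank 6.
Rank 1 → value 62.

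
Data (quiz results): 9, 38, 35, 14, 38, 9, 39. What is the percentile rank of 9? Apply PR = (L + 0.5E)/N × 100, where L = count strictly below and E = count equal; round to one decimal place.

14.3

N = 7.
Strictly below 9: 0. Equal to 9: 2.
PR = (0 + 0.5·2)/7 × 100 = 14.3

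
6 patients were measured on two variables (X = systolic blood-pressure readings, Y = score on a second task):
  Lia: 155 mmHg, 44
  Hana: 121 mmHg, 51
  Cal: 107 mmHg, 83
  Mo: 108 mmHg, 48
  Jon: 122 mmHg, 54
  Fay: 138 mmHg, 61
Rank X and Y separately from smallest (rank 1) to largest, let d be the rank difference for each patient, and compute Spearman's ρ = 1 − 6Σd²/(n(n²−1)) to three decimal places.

Ranks of variable 1: 6, 3, 1, 2, 4, 5
Ranks of variable 2: 1, 3, 6, 2, 4, 5
d = r₁ − r₂: 5, 0, -5, 0, 0, 0
d²: 25, 0, 25, 0, 0, 0; Σd² = 50
ρ = 1 − 6·50/(6·35) = 1 − 300/210 = -0.429

-0.429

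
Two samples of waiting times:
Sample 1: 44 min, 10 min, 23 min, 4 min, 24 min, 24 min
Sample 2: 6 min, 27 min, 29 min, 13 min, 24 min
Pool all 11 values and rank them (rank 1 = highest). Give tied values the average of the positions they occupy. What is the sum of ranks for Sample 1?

38

Sorted (descending): 44, 29, 27, 24, 24, 24, 23, 13, 10, 6, 4
The 3 values of 24 occupy positions 4–6 → average rank 5.
Sample 1 values → pooled ranks: 44→1, 10→9, 23→7, 4→11, 24→5, 24→5
Rank sum = 1 + 9 + 7 + 11 + 5 + 5 = 38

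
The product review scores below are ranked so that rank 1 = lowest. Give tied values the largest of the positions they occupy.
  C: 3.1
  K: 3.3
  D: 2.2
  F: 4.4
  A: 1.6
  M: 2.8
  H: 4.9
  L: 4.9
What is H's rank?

8

Sorted (ascending): 1.6, 2.2, 2.8, 3.1, 3.3, 4.4, 4.9, 4.9
The 2 values of 4.9 occupy positions 7–8 → each gets rank 8.
H has value 4.9 → rank 8.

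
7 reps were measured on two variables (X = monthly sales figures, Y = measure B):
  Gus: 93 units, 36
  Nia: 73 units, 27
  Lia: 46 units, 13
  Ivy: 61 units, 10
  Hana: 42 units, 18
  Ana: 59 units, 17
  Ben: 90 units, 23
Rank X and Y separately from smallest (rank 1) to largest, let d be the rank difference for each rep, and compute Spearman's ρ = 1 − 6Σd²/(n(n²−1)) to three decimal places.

Ranks of variable 1: 7, 5, 2, 4, 1, 3, 6
Ranks of variable 2: 7, 6, 2, 1, 4, 3, 5
d = r₁ − r₂: 0, -1, 0, 3, -3, 0, 1
d²: 0, 1, 0, 9, 9, 0, 1; Σd² = 20
ρ = 1 − 6·20/(7·48) = 1 − 120/336 = 0.643

0.643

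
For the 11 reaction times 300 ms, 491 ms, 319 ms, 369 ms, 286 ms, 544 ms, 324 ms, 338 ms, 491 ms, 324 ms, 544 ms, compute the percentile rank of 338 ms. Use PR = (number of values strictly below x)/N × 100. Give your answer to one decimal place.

N = 11.
Strictly below 338: 5. Equal to 338: 1.
PR = 5/11 × 100 = 45.5

45.5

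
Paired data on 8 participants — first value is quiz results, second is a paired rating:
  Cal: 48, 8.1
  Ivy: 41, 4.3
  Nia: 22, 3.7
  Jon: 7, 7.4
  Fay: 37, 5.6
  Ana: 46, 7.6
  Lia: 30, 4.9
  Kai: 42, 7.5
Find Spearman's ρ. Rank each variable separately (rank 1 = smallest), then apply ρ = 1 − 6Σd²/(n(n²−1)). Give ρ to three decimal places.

Ranks of variable 1: 8, 5, 2, 1, 4, 7, 3, 6
Ranks of variable 2: 8, 2, 1, 5, 4, 7, 3, 6
d = r₁ − r₂: 0, 3, 1, -4, 0, 0, 0, 0
d²: 0, 9, 1, 16, 0, 0, 0, 0; Σd² = 26
ρ = 1 − 6·26/(8·63) = 1 − 156/504 = 0.690

0.690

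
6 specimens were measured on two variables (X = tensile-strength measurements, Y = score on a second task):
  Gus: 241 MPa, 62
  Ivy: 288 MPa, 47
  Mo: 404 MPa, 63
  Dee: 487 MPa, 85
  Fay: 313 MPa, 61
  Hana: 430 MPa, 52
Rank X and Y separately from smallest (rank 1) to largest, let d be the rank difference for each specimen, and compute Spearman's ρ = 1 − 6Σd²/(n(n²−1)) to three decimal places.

0.429

Ranks of variable 1: 1, 2, 4, 6, 3, 5
Ranks of variable 2: 4, 1, 5, 6, 3, 2
d = r₁ − r₂: -3, 1, -1, 0, 0, 3
d²: 9, 1, 1, 0, 0, 9; Σd² = 20
ρ = 1 − 6·20/(6·35) = 1 − 120/210 = 0.429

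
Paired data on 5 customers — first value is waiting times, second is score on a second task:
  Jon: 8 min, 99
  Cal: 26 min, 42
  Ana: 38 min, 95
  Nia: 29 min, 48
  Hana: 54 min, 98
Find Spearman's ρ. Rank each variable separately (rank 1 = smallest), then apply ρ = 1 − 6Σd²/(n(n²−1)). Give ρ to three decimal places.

0.000

Ranks of variable 1: 1, 2, 4, 3, 5
Ranks of variable 2: 5, 1, 3, 2, 4
d = r₁ − r₂: -4, 1, 1, 1, 1
d²: 16, 1, 1, 1, 1; Σd² = 20
ρ = 1 − 6·20/(5·24) = 1 − 120/120 = 0.000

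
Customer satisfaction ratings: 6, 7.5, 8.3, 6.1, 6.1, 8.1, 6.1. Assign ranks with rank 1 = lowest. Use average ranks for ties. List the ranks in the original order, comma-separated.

Sorted (ascending): 6, 6.1, 6.1, 6.1, 7.5, 8.1, 8.3
The 3 values of 6.1 occupy positions 2–4 → average rank 3.

1, 5, 7, 3, 3, 6, 3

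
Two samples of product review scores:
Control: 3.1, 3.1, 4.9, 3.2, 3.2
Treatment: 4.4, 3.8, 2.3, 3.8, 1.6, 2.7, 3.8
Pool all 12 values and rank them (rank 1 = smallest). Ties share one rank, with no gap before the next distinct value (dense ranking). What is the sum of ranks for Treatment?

Sorted (ascending): 1.6, 2.3, 2.7, 3.1, 3.1, 3.2, 3.2, 3.8, 3.8, 3.8, 4.4, 4.9
The 2 values of 3.1 share dense rank 4.
The 2 values of 3.2 share dense rank 5.
The 3 values of 3.8 share dense rank 6.
Remaining distinct values take the next consecutive integers.
Treatment values → pooled ranks: 4.4→7, 3.8→6, 2.3→2, 3.8→6, 1.6→1, 2.7→3, 3.8→6
Rank sum = 7 + 6 + 2 + 6 + 1 + 3 + 6 = 31

31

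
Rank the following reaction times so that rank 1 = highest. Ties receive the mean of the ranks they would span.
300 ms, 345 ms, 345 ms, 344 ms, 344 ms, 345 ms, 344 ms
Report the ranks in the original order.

Sorted (descending): 345, 345, 345, 344, 344, 344, 300
The 3 values of 345 occupy positions 1–3 → average rank 2.
The 3 values of 344 occupy positions 4–6 → average rank 5.

7, 2, 2, 5, 5, 2, 5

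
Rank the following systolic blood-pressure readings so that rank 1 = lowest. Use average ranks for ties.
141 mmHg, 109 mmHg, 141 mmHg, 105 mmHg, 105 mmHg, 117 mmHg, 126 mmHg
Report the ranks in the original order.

Sorted (ascending): 105, 105, 109, 117, 126, 141, 141
The 2 values of 105 occupy positions 1–2 → average rank (1+2)/2 = 1.5.
The 2 values of 141 occupy positions 6–7 → average rank (6+7)/2 = 6.5.

6.5, 3, 6.5, 1.5, 1.5, 4, 5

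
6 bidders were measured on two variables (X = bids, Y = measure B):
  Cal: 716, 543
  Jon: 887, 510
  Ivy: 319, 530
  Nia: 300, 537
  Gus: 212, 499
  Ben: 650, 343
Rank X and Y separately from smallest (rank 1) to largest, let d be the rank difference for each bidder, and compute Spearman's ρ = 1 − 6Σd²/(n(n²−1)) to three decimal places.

0.143

Ranks of variable 1: 5, 6, 3, 2, 1, 4
Ranks of variable 2: 6, 3, 4, 5, 2, 1
d = r₁ − r₂: -1, 3, -1, -3, -1, 3
d²: 1, 9, 1, 9, 1, 9; Σd² = 30
ρ = 1 − 6·30/(6·35) = 1 − 180/210 = 0.143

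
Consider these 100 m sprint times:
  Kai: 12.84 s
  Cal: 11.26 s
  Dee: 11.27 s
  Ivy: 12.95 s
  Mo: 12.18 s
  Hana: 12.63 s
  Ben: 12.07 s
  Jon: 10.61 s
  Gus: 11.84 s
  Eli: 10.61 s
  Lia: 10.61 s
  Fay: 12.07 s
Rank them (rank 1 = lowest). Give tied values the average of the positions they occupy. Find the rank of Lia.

Sorted (ascending): 10.61, 10.61, 10.61, 11.26, 11.27, 11.84, 12.07, 12.07, 12.18, 12.63, 12.84, 12.95
The 3 values of 10.61 occupy positions 1–3 → average rank 2.
The 2 values of 12.07 occupy positions 7–8 → average rank (7+8)/2 = 7.5.
Lia has value 10.61 s → rank 2.

2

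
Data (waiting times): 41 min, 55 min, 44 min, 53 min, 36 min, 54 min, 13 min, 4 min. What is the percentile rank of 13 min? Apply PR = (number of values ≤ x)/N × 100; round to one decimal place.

25.0

N = 8.
Strictly below 13: 1. Equal to 13: 1.
PR = 2/8 × 100 = 25.0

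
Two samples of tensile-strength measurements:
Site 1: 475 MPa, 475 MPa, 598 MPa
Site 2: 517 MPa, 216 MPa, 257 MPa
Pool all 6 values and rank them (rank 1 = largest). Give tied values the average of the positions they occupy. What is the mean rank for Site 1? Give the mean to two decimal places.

2.67

Sorted (descending): 598, 517, 475, 475, 257, 216
The 2 values of 475 occupy positions 3–4 → average rank (3+4)/2 = 3.5.
Site 1 values → pooled ranks: 475→3.5, 475→3.5, 598→1
Mean rank = (3.5 + 3.5 + 1) / 3 = 2.67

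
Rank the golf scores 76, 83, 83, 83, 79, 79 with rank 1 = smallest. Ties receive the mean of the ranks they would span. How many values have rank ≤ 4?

3

Sorted (ascending): 76, 79, 79, 83, 83, 83
The 2 values of 79 occupy positions 2–3 → average rank (2+3)/2 = 2.5.
The 3 values of 83 occupy positions 4–6 → average rank 5.
Ranks ≤ 4: {1, 2.5, 2.5} → 3 values.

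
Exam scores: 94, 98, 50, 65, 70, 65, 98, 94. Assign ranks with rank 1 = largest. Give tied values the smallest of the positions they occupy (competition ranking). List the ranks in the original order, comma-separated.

3, 1, 8, 6, 5, 6, 1, 3

Sorted (descending): 98, 98, 94, 94, 70, 65, 65, 50
The 2 values of 98 occupy positions 1–2 → each gets rank 1.
The 2 values of 94 occupy positions 3–4 → each gets rank 3.
The 2 values of 65 occupy positions 6–7 → each gets rank 6.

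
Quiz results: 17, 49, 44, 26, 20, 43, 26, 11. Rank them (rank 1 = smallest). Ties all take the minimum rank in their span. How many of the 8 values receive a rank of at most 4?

5

Sorted (ascending): 11, 17, 20, 26, 26, 43, 44, 49
The 2 values of 26 occupy positions 4–5 → each gets rank 4.
Ranks ≤ 4: {1, 2, 3, 4, 4} → 5 values.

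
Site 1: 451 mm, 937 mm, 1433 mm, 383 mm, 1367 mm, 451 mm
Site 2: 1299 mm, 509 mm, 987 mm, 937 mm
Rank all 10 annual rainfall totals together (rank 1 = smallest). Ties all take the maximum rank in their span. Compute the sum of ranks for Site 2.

Sorted (ascending): 383, 451, 451, 509, 937, 937, 987, 1299, 1367, 1433
The 2 values of 451 occupy positions 2–3 → each gets rank 3.
The 2 values of 937 occupy positions 5–6 → each gets rank 6.
Site 2 values → pooled ranks: 1299→8, 509→4, 987→7, 937→6
Rank sum = 8 + 4 + 7 + 6 = 25

25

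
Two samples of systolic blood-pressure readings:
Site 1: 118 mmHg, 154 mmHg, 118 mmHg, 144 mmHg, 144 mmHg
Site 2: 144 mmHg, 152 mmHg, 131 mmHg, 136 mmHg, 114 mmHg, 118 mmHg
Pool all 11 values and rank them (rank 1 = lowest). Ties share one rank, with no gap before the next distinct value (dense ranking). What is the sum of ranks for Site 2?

Sorted (ascending): 114, 118, 118, 118, 131, 136, 144, 144, 144, 152, 154
The 3 values of 118 share dense rank 2.
The 3 values of 144 share dense rank 5.
Remaining distinct values take the next consecutive integers.
Site 2 values → pooled ranks: 144→5, 152→6, 131→3, 136→4, 114→1, 118→2
Rank sum = 5 + 6 + 3 + 4 + 1 + 2 = 21

21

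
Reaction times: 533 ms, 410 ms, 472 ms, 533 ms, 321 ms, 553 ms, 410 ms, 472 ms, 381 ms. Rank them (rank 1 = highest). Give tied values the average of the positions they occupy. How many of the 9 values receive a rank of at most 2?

Sorted (descending): 553, 533, 533, 472, 472, 410, 410, 381, 321
The 2 values of 533 occupy positions 2–3 → average rank (2+3)/2 = 2.5.
The 2 values of 472 occupy positions 4–5 → average rank (4+5)/2 = 4.5.
The 2 values of 410 occupy positions 6–7 → average rank (6+7)/2 = 6.5.
Ranks ≤ 2: {1} → 1 value.

1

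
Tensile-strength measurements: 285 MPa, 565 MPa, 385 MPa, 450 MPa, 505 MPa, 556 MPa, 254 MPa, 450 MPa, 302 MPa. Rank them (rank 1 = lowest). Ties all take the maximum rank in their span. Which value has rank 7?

Sorted (ascending): 254, 285, 302, 385, 450, 450, 505, 556, 565
The 2 values of 450 occupy positions 5–6 → each gets rank 6.
Rank 7 → value 505.

505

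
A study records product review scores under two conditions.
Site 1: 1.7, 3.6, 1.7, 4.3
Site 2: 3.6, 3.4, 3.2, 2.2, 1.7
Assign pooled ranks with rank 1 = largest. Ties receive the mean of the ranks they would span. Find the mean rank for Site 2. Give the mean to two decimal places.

5.10

Sorted (descending): 4.3, 3.6, 3.6, 3.4, 3.2, 2.2, 1.7, 1.7, 1.7
The 2 values of 3.6 occupy positions 2–3 → average rank (2+3)/2 = 2.5.
The 3 values of 1.7 occupy positions 7–9 → average rank 8.
Site 2 values → pooled ranks: 3.6→2.5, 3.4→4, 3.2→5, 2.2→6, 1.7→8
Mean rank = (2.5 + 4 + 5 + 6 + 8) / 5 = 5.10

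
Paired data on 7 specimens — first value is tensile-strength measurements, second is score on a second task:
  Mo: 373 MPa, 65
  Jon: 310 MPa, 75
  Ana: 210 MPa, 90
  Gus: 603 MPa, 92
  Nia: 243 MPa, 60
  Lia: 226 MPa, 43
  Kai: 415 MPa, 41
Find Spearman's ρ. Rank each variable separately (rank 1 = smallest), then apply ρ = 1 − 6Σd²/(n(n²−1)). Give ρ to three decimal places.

Ranks of variable 1: 5, 4, 1, 7, 3, 2, 6
Ranks of variable 2: 4, 5, 6, 7, 3, 2, 1
d = r₁ − r₂: 1, -1, -5, 0, 0, 0, 5
d²: 1, 1, 25, 0, 0, 0, 25; Σd² = 52
ρ = 1 − 6·52/(7·48) = 1 − 312/336 = 0.071

0.071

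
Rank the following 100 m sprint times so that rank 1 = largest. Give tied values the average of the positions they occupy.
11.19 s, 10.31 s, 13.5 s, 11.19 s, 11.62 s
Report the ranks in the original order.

3.5, 5, 1, 3.5, 2

Sorted (descending): 13.5, 11.62, 11.19, 11.19, 10.31
The 2 values of 11.19 occupy positions 3–4 → average rank (3+4)/2 = 3.5.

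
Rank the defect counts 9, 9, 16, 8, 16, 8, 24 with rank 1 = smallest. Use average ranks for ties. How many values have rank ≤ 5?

Sorted (ascending): 8, 8, 9, 9, 16, 16, 24
The 2 values of 8 occupy positions 1–2 → average rank (1+2)/2 = 1.5.
The 2 values of 9 occupy positions 3–4 → average rank (3+4)/2 = 3.5.
The 2 values of 16 occupy positions 5–6 → average rank (5+6)/2 = 5.5.
Ranks ≤ 5: {1.5, 1.5, 3.5, 3.5} → 4 values.

4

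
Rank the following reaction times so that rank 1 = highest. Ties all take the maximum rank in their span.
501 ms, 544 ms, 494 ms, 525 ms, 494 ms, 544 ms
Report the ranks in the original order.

4, 2, 6, 3, 6, 2

Sorted (descending): 544, 544, 525, 501, 494, 494
The 2 values of 544 occupy positions 1–2 → each gets rank 2.
The 2 values of 494 occupy positions 5–6 → each gets rank 6.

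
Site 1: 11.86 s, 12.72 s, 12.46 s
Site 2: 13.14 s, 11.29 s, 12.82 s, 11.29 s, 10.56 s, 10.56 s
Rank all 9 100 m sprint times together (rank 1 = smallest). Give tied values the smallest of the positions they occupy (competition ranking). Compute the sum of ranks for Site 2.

Sorted (ascending): 10.56, 10.56, 11.29, 11.29, 11.86, 12.46, 12.72, 12.82, 13.14
The 2 values of 10.56 occupy positions 1–2 → each gets rank 1.
The 2 values of 11.29 occupy positions 3–4 → each gets rank 3.
Site 2 values → pooled ranks: 13.14→9, 11.29→3, 12.82→8, 11.29→3, 10.56→1, 10.56→1
Rank sum = 9 + 3 + 8 + 3 + 1 + 1 = 25

25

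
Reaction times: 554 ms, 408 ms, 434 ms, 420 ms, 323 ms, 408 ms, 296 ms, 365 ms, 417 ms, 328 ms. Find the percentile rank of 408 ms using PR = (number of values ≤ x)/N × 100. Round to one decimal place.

60.0

N = 10.
Strictly below 408: 4. Equal to 408: 2.
PR = 6/10 × 100 = 60.0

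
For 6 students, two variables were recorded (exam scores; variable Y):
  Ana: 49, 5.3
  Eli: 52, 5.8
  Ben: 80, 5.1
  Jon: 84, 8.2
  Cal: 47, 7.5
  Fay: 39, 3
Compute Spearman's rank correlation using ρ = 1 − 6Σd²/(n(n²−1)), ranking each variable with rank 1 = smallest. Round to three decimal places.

0.486

Ranks of variable 1: 3, 4, 5, 6, 2, 1
Ranks of variable 2: 3, 4, 2, 6, 5, 1
d = r₁ − r₂: 0, 0, 3, 0, -3, 0
d²: 0, 0, 9, 0, 9, 0; Σd² = 18
ρ = 1 − 6·18/(6·35) = 1 − 108/210 = 0.486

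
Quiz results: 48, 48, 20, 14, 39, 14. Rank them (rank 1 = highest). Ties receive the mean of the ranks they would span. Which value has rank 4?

20

Sorted (descending): 48, 48, 39, 20, 14, 14
The 2 values of 48 occupy positions 1–2 → average rank (1+2)/2 = 1.5.
The 2 values of 14 occupy positions 5–6 → average rank (5+6)/2 = 5.5.
Rank 4 → value 20.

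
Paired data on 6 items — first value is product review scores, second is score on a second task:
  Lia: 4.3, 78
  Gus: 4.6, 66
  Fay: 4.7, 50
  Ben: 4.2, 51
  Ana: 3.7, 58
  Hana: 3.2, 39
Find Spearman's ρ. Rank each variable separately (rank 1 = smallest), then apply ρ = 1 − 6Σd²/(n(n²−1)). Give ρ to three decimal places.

0.314

Ranks of variable 1: 4, 5, 6, 3, 2, 1
Ranks of variable 2: 6, 5, 2, 3, 4, 1
d = r₁ − r₂: -2, 0, 4, 0, -2, 0
d²: 4, 0, 16, 0, 4, 0; Σd² = 24
ρ = 1 − 6·24/(6·35) = 1 − 144/210 = 0.314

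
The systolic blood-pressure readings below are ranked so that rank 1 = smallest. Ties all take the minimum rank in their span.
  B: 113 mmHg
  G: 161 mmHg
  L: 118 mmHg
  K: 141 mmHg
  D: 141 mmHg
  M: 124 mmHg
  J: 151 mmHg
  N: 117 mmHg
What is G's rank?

Sorted (ascending): 113, 117, 118, 124, 141, 141, 151, 161
The 2 values of 141 occupy positions 5–6 → each gets rank 5.
G has value 161 mmHg → rank 8.

8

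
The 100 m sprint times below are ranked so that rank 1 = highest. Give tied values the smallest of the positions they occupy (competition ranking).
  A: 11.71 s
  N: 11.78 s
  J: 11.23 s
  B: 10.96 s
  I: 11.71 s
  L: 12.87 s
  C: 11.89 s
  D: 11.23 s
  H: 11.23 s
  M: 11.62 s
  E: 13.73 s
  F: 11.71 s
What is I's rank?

5

Sorted (descending): 13.73, 12.87, 11.89, 11.78, 11.71, 11.71, 11.71, 11.62, 11.23, 11.23, 11.23, 10.96
The 3 values of 11.71 occupy positions 5–7 → each gets rank 5.
The 3 values of 11.23 occupy positions 9–11 → each gets rank 9.
I has value 11.71 s → rank 5.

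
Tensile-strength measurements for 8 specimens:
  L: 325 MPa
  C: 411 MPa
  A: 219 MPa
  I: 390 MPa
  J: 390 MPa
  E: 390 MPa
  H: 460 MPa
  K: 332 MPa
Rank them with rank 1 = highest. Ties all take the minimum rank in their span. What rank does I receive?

Sorted (descending): 460, 411, 390, 390, 390, 332, 325, 219
The 3 values of 390 occupy positions 3–5 → each gets rank 3.
I has value 390 MPa → rank 3.

3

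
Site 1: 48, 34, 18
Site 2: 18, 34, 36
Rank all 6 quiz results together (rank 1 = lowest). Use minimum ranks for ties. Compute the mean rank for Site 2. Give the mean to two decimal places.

Sorted (ascending): 18, 18, 34, 34, 36, 48
The 2 values of 18 occupy positions 1–2 → each gets rank 1.
The 2 values of 34 occupy positions 3–4 → each gets rank 3.
Site 2 values → pooled ranks: 18→1, 34→3, 36→5
Mean rank = (1 + 3 + 5) / 3 = 3.00

3.00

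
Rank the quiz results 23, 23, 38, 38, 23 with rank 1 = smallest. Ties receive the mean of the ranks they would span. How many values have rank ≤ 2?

Sorted (ascending): 23, 23, 23, 38, 38
The 3 values of 23 occupy positions 1–3 → average rank 2.
The 2 values of 38 occupy positions 4–5 → average rank (4+5)/2 = 4.5.
Ranks ≤ 2: {2, 2, 2} → 3 values.

3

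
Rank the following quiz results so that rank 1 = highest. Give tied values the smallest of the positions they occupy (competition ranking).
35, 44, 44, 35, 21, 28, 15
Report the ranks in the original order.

3, 1, 1, 3, 6, 5, 7

Sorted (descending): 44, 44, 35, 35, 28, 21, 15
The 2 values of 44 occupy positions 1–2 → each gets rank 1.
The 2 values of 35 occupy positions 3–4 → each gets rank 3.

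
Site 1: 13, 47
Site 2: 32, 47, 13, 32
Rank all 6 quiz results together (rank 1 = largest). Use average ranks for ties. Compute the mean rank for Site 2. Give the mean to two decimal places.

Sorted (descending): 47, 47, 32, 32, 13, 13
The 2 values of 47 occupy positions 1–2 → average rank (1+2)/2 = 1.5.
The 2 values of 32 occupy positions 3–4 → average rank (3+4)/2 = 3.5.
The 2 values of 13 occupy positions 5–6 → average rank (5+6)/2 = 5.5.
Site 2 values → pooled ranks: 32→3.5, 47→1.5, 13→5.5, 32→3.5
Mean rank = (3.5 + 1.5 + 5.5 + 3.5) / 4 = 3.50

3.50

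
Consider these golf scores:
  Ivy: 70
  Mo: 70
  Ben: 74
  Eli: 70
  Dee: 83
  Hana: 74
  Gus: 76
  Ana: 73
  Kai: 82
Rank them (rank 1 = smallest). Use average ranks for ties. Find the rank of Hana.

5.5

Sorted (ascending): 70, 70, 70, 73, 74, 74, 76, 82, 83
The 3 values of 70 occupy positions 1–3 → average rank 2.
The 2 values of 74 occupy positions 5–6 → average rank (5+6)/2 = 5.5.
Hana has value 74 → rank 5.5.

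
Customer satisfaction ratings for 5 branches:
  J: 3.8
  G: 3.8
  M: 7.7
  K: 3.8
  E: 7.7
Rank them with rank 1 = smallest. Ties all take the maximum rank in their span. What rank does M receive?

5

Sorted (ascending): 3.8, 3.8, 3.8, 7.7, 7.7
The 3 values of 3.8 occupy positions 1–3 → each gets rank 3.
The 2 values of 7.7 occupy positions 4–5 → each gets rank 5.
M has value 7.7 → rank 5.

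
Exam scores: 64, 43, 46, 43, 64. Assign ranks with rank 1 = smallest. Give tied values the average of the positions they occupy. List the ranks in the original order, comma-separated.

Sorted (ascending): 43, 43, 46, 64, 64
The 2 values of 43 occupy positions 1–2 → average rank (1+2)/2 = 1.5.
The 2 values of 64 occupy positions 4–5 → average rank (4+5)/2 = 4.5.

4.5, 1.5, 3, 1.5, 4.5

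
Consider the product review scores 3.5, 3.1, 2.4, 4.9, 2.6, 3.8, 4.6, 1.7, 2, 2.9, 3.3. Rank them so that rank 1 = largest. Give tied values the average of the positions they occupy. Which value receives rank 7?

Sorted (descending): 4.9, 4.6, 3.8, 3.5, 3.3, 3.1, 2.9, 2.6, 2.4, 2, 1.7
No ties — each value takes its position as its rank.
Rank 7 → value 2.9.

2.9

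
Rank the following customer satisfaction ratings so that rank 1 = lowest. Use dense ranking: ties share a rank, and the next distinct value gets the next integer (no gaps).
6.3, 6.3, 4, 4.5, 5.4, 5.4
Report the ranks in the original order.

4, 4, 1, 2, 3, 3

Sorted (ascending): 4, 4.5, 5.4, 5.4, 6.3, 6.3
The 2 values of 5.4 share dense rank 3.
The 2 values of 6.3 share dense rank 4.
Remaining distinct values take the next consecutive integers.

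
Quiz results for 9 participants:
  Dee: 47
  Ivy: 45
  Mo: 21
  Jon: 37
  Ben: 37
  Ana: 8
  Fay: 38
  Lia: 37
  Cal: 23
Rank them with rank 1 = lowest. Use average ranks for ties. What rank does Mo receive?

Sorted (ascending): 8, 21, 23, 37, 37, 37, 38, 45, 47
The 3 values of 37 occupy positions 4–6 → average rank 5.
Mo has value 21 → rank 2.

2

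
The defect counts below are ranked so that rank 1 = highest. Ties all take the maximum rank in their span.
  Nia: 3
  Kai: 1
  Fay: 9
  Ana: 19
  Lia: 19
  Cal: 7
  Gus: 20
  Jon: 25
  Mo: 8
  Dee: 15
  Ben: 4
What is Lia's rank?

Sorted (descending): 25, 20, 19, 19, 15, 9, 8, 7, 4, 3, 1
The 2 values of 19 occupy positions 3–4 → each gets rank 4.
Lia has value 19 → rank 4.

4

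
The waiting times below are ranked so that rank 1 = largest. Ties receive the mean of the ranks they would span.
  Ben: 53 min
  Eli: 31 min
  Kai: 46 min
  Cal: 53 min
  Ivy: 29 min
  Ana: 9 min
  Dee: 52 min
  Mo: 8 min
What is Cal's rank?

Sorted (descending): 53, 53, 52, 46, 31, 29, 9, 8
The 2 values of 53 occupy positions 1–2 → average rank (1+2)/2 = 1.5.
Cal has value 53 min → rank 1.5.

1.5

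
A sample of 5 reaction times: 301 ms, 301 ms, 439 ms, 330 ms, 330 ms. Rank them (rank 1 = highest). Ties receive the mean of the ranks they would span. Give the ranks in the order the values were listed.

4.5, 4.5, 1, 2.5, 2.5

Sorted (descending): 439, 330, 330, 301, 301
The 2 values of 330 occupy positions 2–3 → average rank (2+3)/2 = 2.5.
The 2 values of 301 occupy positions 4–5 → average rank (4+5)/2 = 4.5.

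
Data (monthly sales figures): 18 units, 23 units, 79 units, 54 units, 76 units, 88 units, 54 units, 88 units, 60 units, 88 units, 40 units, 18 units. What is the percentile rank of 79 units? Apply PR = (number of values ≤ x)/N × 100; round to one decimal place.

N = 12.
Strictly below 79: 8. Equal to 79: 1.
PR = 9/12 × 100 = 75.0

75.0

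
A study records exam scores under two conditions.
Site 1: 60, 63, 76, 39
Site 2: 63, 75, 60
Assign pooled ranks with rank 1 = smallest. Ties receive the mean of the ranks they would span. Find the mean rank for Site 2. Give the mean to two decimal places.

4.33

Sorted (ascending): 39, 60, 60, 63, 63, 75, 76
The 2 values of 60 occupy positions 2–3 → average rank (2+3)/2 = 2.5.
The 2 values of 63 occupy positions 4–5 → average rank (4+5)/2 = 4.5.
Site 2 values → pooled ranks: 63→4.5, 75→6, 60→2.5
Mean rank = (4.5 + 6 + 2.5) / 3 = 4.33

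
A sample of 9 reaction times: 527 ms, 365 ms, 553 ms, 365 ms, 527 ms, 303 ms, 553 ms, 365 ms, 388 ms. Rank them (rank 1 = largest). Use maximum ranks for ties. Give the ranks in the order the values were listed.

4, 8, 2, 8, 4, 9, 2, 8, 5

Sorted (descending): 553, 553, 527, 527, 388, 365, 365, 365, 303
The 2 values of 553 occupy positions 1–2 → each gets rank 2.
The 2 values of 527 occupy positions 3–4 → each gets rank 4.
The 3 values of 365 occupy positions 6–8 → each gets rank 8.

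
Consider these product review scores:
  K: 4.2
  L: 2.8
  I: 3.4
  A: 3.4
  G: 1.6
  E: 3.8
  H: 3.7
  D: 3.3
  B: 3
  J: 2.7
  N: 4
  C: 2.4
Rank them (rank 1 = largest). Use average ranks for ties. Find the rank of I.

Sorted (descending): 4.2, 4, 3.8, 3.7, 3.4, 3.4, 3.3, 3, 2.8, 2.7, 2.4, 1.6
The 2 values of 3.4 occupy positions 5–6 → average rank (5+6)/2 = 5.5.
I has value 3.4 → rank 5.5.

5.5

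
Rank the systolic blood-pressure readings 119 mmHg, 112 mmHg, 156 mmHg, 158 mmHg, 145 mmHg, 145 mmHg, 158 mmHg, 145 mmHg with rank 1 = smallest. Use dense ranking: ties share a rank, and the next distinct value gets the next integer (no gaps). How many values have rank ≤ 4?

6

Sorted (ascending): 112, 119, 145, 145, 145, 156, 158, 158
The 3 values of 145 share dense rank 3.
The 2 values of 158 share dense rank 5.
Remaining distinct values take the next consecutive integers.
Ranks ≤ 4: {1, 2, 3, 3, 3, 4} → 6 values.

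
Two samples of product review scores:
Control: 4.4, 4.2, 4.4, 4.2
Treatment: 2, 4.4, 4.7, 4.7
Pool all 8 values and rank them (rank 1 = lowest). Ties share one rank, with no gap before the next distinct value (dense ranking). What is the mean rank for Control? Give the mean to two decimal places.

2.50

Sorted (ascending): 2, 4.2, 4.2, 4.4, 4.4, 4.4, 4.7, 4.7
The 2 values of 4.2 share dense rank 2.
The 3 values of 4.4 share dense rank 3.
The 2 values of 4.7 share dense rank 4.
Remaining distinct values take the next consecutive integers.
Control values → pooled ranks: 4.4→3, 4.2→2, 4.4→3, 4.2→2
Mean rank = (3 + 2 + 3 + 2) / 4 = 2.50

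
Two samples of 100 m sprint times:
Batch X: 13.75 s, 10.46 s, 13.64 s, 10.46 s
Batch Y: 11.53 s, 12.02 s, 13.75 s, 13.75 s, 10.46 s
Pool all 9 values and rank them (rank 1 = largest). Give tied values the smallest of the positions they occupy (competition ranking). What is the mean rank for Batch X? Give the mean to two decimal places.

Sorted (descending): 13.75, 13.75, 13.75, 13.64, 12.02, 11.53, 10.46, 10.46, 10.46
The 3 values of 13.75 occupy positions 1–3 → each gets rank 1.
The 3 values of 10.46 occupy positions 7–9 → each gets rank 7.
Batch X values → pooled ranks: 13.75→1, 10.46→7, 13.64→4, 10.46→7
Mean rank = (1 + 7 + 4 + 7) / 4 = 4.75

4.75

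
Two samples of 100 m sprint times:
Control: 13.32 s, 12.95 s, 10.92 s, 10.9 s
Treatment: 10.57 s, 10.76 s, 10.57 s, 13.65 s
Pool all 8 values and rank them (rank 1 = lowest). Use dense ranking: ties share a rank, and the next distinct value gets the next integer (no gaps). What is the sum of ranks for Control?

Sorted (ascending): 10.57, 10.57, 10.76, 10.9, 10.92, 12.95, 13.32, 13.65
The 2 values of 10.57 share dense rank 1.
Remaining distinct values take the next consecutive integers.
Control values → pooled ranks: 13.32→6, 12.95→5, 10.92→4, 10.9→3
Rank sum = 6 + 5 + 4 + 3 = 18

18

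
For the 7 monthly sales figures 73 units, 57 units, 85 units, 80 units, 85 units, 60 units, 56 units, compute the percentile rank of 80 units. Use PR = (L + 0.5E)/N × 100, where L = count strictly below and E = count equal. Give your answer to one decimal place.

64.3

N = 7.
Strictly below 80: 4. Equal to 80: 1.
PR = (4 + 0.5·1)/7 × 100 = 64.3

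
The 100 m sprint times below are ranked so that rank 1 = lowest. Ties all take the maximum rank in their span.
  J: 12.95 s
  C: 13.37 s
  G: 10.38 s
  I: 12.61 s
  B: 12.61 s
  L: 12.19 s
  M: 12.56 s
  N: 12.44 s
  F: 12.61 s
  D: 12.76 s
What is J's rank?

Sorted (ascending): 10.38, 12.19, 12.44, 12.56, 12.61, 12.61, 12.61, 12.76, 12.95, 13.37
The 3 values of 12.61 occupy positions 5–7 → each gets rank 7.
J has value 12.95 s → rank 9.

9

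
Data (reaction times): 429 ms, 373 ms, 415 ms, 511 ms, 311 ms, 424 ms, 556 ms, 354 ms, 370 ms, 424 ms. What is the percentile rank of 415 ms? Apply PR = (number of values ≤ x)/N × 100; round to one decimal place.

N = 10.
Strictly below 415: 4. Equal to 415: 1.
PR = 5/10 × 100 = 50.0

50.0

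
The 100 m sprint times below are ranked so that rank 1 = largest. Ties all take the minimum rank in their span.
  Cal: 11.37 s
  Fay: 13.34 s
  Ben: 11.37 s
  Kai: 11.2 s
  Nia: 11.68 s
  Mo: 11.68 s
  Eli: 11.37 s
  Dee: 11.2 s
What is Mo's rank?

2

Sorted (descending): 13.34, 11.68, 11.68, 11.37, 11.37, 11.37, 11.2, 11.2
The 2 values of 11.68 occupy positions 2–3 → each gets rank 2.
The 3 values of 11.37 occupy positions 4–6 → each gets rank 4.
The 2 values of 11.2 occupy positions 7–8 → each gets rank 7.
Mo has value 11.68 s → rank 2.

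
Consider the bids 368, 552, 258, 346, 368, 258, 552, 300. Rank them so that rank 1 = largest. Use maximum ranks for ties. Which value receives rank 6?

Sorted (descending): 552, 552, 368, 368, 346, 300, 258, 258
The 2 values of 552 occupy positions 1–2 → each gets rank 2.
The 2 values of 368 occupy positions 3–4 → each gets rank 4.
The 2 values of 258 occupy positions 7–8 → each gets rank 8.
Rank 6 → value 300.

300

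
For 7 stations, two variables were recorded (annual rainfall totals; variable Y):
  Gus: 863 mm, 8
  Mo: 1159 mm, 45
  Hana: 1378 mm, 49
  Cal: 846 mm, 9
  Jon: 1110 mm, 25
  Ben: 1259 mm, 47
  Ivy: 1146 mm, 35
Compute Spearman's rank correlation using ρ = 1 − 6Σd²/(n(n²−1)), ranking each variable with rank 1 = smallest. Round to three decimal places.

Ranks of variable 1: 2, 5, 7, 1, 3, 6, 4
Ranks of variable 2: 1, 5, 7, 2, 3, 6, 4
d = r₁ − r₂: 1, 0, 0, -1, 0, 0, 0
d²: 1, 0, 0, 1, 0, 0, 0; Σd² = 2
ρ = 1 − 6·2/(7·48) = 1 − 12/336 = 0.964

0.964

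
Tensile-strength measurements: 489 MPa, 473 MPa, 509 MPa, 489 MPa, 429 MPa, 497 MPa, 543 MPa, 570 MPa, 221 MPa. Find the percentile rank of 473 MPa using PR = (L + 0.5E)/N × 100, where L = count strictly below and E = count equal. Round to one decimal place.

27.8

N = 9.
Strictly below 473: 2. Equal to 473: 1.
PR = (2 + 0.5·1)/9 × 100 = 27.8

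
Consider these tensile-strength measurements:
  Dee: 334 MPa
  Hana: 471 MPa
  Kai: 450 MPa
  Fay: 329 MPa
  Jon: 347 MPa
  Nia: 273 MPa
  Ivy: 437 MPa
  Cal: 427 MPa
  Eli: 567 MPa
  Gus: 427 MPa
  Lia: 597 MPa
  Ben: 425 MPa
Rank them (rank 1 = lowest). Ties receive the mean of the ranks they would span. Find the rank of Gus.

6.5

Sorted (ascending): 273, 329, 334, 347, 425, 427, 427, 437, 450, 471, 567, 597
The 2 values of 427 occupy positions 6–7 → average rank (6+7)/2 = 6.5.
Gus has value 427 MPa → rank 6.5.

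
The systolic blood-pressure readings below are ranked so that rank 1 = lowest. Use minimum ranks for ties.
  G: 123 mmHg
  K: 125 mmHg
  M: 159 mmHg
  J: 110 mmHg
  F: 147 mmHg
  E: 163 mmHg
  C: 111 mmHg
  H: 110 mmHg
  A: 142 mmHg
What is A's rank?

6

Sorted (ascending): 110, 110, 111, 123, 125, 142, 147, 159, 163
The 2 values of 110 occupy positions 1–2 → each gets rank 1.
A has value 142 mmHg → rank 6.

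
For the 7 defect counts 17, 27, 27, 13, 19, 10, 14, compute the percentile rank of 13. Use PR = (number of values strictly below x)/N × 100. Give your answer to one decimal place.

N = 7.
Strictly below 13: 1. Equal to 13: 1.
PR = 1/7 × 100 = 14.3

14.3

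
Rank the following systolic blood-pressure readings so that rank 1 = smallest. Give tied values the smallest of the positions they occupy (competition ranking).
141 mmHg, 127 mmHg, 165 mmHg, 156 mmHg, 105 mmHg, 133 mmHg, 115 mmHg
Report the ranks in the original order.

Sorted (ascending): 105, 115, 127, 133, 141, 156, 165
No ties — each value takes its position as its rank.

5, 3, 7, 6, 1, 4, 2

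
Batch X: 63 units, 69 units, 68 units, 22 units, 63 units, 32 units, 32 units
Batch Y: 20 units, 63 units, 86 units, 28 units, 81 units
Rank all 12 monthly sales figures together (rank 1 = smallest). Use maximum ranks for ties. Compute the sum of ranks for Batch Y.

Sorted (ascending): 20, 22, 28, 32, 32, 63, 63, 63, 68, 69, 81, 86
The 2 values of 32 occupy positions 4–5 → each gets rank 5.
The 3 values of 63 occupy positions 6–8 → each gets rank 8.
Batch Y values → pooled ranks: 20→1, 63→8, 86→12, 28→3, 81→11
Rank sum = 1 + 8 + 12 + 3 + 11 = 35

35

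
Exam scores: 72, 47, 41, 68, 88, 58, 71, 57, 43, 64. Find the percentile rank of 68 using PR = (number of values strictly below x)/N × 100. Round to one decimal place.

N = 10.
Strictly below 68: 6. Equal to 68: 1.
PR = 6/10 × 100 = 60.0

60.0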